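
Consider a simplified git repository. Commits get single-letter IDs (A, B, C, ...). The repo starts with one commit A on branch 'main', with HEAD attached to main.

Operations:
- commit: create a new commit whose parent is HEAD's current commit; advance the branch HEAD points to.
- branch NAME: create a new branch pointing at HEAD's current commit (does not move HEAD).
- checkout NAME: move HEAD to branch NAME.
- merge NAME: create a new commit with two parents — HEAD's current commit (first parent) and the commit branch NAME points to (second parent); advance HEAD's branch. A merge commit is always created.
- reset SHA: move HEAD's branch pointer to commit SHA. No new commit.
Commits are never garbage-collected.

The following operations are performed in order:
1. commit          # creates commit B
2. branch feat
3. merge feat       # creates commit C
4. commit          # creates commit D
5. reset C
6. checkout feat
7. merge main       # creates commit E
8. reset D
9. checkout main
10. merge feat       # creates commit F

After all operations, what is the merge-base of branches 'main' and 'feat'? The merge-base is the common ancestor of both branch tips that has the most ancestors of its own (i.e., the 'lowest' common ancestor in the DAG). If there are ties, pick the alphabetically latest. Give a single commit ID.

After op 1 (commit): HEAD=main@B [main=B]
After op 2 (branch): HEAD=main@B [feat=B main=B]
After op 3 (merge): HEAD=main@C [feat=B main=C]
After op 4 (commit): HEAD=main@D [feat=B main=D]
After op 5 (reset): HEAD=main@C [feat=B main=C]
After op 6 (checkout): HEAD=feat@B [feat=B main=C]
After op 7 (merge): HEAD=feat@E [feat=E main=C]
After op 8 (reset): HEAD=feat@D [feat=D main=C]
After op 9 (checkout): HEAD=main@C [feat=D main=C]
After op 10 (merge): HEAD=main@F [feat=D main=F]
ancestors(main=F): ['A', 'B', 'C', 'D', 'F']
ancestors(feat=D): ['A', 'B', 'C', 'D']
common: ['A', 'B', 'C', 'D']

Answer: D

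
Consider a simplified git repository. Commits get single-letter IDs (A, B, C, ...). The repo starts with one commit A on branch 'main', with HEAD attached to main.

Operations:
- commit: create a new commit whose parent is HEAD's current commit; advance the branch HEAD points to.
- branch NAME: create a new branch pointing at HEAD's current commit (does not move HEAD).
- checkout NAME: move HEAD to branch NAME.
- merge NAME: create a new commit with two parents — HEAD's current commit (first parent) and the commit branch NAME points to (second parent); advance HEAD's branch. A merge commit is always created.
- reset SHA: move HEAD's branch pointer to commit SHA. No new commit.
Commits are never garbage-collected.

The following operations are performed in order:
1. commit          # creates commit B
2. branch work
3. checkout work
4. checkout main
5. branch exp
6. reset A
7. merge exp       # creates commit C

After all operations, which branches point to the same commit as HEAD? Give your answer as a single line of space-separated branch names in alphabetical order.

After op 1 (commit): HEAD=main@B [main=B]
After op 2 (branch): HEAD=main@B [main=B work=B]
After op 3 (checkout): HEAD=work@B [main=B work=B]
After op 4 (checkout): HEAD=main@B [main=B work=B]
After op 5 (branch): HEAD=main@B [exp=B main=B work=B]
After op 6 (reset): HEAD=main@A [exp=B main=A work=B]
After op 7 (merge): HEAD=main@C [exp=B main=C work=B]

Answer: main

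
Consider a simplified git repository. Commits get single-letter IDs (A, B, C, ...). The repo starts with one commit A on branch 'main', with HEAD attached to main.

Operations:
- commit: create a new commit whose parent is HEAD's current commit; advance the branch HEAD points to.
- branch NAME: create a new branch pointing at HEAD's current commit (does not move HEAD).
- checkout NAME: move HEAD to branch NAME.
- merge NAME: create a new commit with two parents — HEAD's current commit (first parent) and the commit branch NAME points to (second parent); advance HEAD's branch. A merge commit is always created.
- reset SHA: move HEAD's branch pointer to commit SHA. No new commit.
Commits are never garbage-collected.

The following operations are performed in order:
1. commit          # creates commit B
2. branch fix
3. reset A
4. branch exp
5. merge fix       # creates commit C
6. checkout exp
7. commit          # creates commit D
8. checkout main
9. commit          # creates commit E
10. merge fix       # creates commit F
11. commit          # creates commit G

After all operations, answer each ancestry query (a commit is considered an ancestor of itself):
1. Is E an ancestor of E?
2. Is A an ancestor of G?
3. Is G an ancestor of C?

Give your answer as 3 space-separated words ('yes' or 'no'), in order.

After op 1 (commit): HEAD=main@B [main=B]
After op 2 (branch): HEAD=main@B [fix=B main=B]
After op 3 (reset): HEAD=main@A [fix=B main=A]
After op 4 (branch): HEAD=main@A [exp=A fix=B main=A]
After op 5 (merge): HEAD=main@C [exp=A fix=B main=C]
After op 6 (checkout): HEAD=exp@A [exp=A fix=B main=C]
After op 7 (commit): HEAD=exp@D [exp=D fix=B main=C]
After op 8 (checkout): HEAD=main@C [exp=D fix=B main=C]
After op 9 (commit): HEAD=main@E [exp=D fix=B main=E]
After op 10 (merge): HEAD=main@F [exp=D fix=B main=F]
After op 11 (commit): HEAD=main@G [exp=D fix=B main=G]
ancestors(E) = {A,B,C,E}; E in? yes
ancestors(G) = {A,B,C,E,F,G}; A in? yes
ancestors(C) = {A,B,C}; G in? no

Answer: yes yes no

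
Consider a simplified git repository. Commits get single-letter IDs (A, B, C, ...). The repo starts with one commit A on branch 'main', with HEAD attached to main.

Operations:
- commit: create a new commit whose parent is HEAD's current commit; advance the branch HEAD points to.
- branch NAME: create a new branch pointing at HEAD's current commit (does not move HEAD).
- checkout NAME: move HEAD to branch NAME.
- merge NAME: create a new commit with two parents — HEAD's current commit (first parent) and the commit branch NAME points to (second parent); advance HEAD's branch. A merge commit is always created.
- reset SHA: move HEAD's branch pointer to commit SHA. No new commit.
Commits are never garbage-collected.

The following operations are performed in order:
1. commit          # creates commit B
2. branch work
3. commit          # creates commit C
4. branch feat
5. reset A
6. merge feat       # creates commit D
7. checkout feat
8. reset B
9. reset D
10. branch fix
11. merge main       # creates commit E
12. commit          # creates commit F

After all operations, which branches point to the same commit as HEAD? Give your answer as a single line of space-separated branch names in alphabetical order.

After op 1 (commit): HEAD=main@B [main=B]
After op 2 (branch): HEAD=main@B [main=B work=B]
After op 3 (commit): HEAD=main@C [main=C work=B]
After op 4 (branch): HEAD=main@C [feat=C main=C work=B]
After op 5 (reset): HEAD=main@A [feat=C main=A work=B]
After op 6 (merge): HEAD=main@D [feat=C main=D work=B]
After op 7 (checkout): HEAD=feat@C [feat=C main=D work=B]
After op 8 (reset): HEAD=feat@B [feat=B main=D work=B]
After op 9 (reset): HEAD=feat@D [feat=D main=D work=B]
After op 10 (branch): HEAD=feat@D [feat=D fix=D main=D work=B]
After op 11 (merge): HEAD=feat@E [feat=E fix=D main=D work=B]
After op 12 (commit): HEAD=feat@F [feat=F fix=D main=D work=B]

Answer: feat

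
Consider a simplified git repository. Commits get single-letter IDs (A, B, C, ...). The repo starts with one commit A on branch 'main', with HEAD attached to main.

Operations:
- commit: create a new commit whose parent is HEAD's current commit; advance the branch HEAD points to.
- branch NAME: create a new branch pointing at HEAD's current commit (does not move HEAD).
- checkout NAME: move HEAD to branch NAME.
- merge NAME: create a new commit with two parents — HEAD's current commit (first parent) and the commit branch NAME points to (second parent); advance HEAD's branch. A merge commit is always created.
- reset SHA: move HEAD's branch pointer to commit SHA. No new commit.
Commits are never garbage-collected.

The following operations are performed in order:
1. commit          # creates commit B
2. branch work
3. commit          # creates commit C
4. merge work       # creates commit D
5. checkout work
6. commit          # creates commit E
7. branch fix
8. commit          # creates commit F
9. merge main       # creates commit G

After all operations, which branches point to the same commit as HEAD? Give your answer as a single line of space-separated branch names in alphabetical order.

After op 1 (commit): HEAD=main@B [main=B]
After op 2 (branch): HEAD=main@B [main=B work=B]
After op 3 (commit): HEAD=main@C [main=C work=B]
After op 4 (merge): HEAD=main@D [main=D work=B]
After op 5 (checkout): HEAD=work@B [main=D work=B]
After op 6 (commit): HEAD=work@E [main=D work=E]
After op 7 (branch): HEAD=work@E [fix=E main=D work=E]
After op 8 (commit): HEAD=work@F [fix=E main=D work=F]
After op 9 (merge): HEAD=work@G [fix=E main=D work=G]

Answer: work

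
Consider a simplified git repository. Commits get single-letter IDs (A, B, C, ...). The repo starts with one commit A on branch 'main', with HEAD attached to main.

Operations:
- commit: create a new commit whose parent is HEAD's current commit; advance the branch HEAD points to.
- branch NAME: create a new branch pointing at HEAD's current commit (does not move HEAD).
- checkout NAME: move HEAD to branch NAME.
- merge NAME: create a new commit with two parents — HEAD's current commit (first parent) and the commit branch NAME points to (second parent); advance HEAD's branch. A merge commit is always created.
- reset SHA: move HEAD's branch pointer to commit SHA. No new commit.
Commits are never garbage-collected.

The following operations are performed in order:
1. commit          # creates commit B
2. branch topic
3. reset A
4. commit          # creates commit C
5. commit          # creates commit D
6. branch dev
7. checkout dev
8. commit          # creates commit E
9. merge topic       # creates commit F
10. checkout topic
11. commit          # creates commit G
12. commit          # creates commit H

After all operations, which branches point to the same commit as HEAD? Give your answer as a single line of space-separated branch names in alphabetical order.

After op 1 (commit): HEAD=main@B [main=B]
After op 2 (branch): HEAD=main@B [main=B topic=B]
After op 3 (reset): HEAD=main@A [main=A topic=B]
After op 4 (commit): HEAD=main@C [main=C topic=B]
After op 5 (commit): HEAD=main@D [main=D topic=B]
After op 6 (branch): HEAD=main@D [dev=D main=D topic=B]
After op 7 (checkout): HEAD=dev@D [dev=D main=D topic=B]
After op 8 (commit): HEAD=dev@E [dev=E main=D topic=B]
After op 9 (merge): HEAD=dev@F [dev=F main=D topic=B]
After op 10 (checkout): HEAD=topic@B [dev=F main=D topic=B]
After op 11 (commit): HEAD=topic@G [dev=F main=D topic=G]
After op 12 (commit): HEAD=topic@H [dev=F main=D topic=H]

Answer: topic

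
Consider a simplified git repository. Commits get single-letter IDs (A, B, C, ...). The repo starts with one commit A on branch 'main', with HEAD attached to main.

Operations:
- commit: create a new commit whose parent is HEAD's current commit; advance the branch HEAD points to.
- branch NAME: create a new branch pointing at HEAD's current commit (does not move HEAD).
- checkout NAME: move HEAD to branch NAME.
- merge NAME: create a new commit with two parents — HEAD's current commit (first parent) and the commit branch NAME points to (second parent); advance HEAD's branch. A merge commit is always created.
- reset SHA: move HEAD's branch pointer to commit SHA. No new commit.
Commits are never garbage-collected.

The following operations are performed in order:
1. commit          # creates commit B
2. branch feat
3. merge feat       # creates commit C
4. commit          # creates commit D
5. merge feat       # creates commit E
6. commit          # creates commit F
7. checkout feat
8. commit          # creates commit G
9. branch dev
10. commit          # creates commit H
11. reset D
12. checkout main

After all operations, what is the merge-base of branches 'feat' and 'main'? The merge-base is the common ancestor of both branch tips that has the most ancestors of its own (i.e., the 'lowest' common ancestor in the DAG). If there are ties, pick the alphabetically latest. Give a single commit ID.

After op 1 (commit): HEAD=main@B [main=B]
After op 2 (branch): HEAD=main@B [feat=B main=B]
After op 3 (merge): HEAD=main@C [feat=B main=C]
After op 4 (commit): HEAD=main@D [feat=B main=D]
After op 5 (merge): HEAD=main@E [feat=B main=E]
After op 6 (commit): HEAD=main@F [feat=B main=F]
After op 7 (checkout): HEAD=feat@B [feat=B main=F]
After op 8 (commit): HEAD=feat@G [feat=G main=F]
After op 9 (branch): HEAD=feat@G [dev=G feat=G main=F]
After op 10 (commit): HEAD=feat@H [dev=G feat=H main=F]
After op 11 (reset): HEAD=feat@D [dev=G feat=D main=F]
After op 12 (checkout): HEAD=main@F [dev=G feat=D main=F]
ancestors(feat=D): ['A', 'B', 'C', 'D']
ancestors(main=F): ['A', 'B', 'C', 'D', 'E', 'F']
common: ['A', 'B', 'C', 'D']

Answer: D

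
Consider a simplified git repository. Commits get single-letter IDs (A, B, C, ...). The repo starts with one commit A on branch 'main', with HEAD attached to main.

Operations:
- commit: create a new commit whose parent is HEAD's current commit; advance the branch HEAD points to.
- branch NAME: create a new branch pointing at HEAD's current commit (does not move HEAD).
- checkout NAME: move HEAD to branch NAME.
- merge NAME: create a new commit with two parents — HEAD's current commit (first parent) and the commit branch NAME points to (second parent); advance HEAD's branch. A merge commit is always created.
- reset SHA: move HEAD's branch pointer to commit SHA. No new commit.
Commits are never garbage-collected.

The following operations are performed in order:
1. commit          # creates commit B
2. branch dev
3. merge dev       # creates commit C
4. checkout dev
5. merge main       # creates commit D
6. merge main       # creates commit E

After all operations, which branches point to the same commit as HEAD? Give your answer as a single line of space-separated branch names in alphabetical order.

Answer: dev

Derivation:
After op 1 (commit): HEAD=main@B [main=B]
After op 2 (branch): HEAD=main@B [dev=B main=B]
After op 3 (merge): HEAD=main@C [dev=B main=C]
After op 4 (checkout): HEAD=dev@B [dev=B main=C]
After op 5 (merge): HEAD=dev@D [dev=D main=C]
After op 6 (merge): HEAD=dev@E [dev=E main=C]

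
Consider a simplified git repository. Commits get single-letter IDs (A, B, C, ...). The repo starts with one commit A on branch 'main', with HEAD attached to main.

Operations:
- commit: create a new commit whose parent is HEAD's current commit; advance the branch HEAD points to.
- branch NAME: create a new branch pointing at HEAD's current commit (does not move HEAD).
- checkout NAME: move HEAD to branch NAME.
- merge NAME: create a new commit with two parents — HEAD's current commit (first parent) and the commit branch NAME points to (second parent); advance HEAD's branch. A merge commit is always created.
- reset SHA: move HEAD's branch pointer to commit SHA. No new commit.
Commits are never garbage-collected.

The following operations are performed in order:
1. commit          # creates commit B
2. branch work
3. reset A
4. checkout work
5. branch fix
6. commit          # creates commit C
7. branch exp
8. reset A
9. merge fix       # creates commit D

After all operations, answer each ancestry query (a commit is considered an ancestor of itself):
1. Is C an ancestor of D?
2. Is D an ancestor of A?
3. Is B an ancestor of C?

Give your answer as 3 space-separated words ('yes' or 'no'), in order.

Answer: no no yes

Derivation:
After op 1 (commit): HEAD=main@B [main=B]
After op 2 (branch): HEAD=main@B [main=B work=B]
After op 3 (reset): HEAD=main@A [main=A work=B]
After op 4 (checkout): HEAD=work@B [main=A work=B]
After op 5 (branch): HEAD=work@B [fix=B main=A work=B]
After op 6 (commit): HEAD=work@C [fix=B main=A work=C]
After op 7 (branch): HEAD=work@C [exp=C fix=B main=A work=C]
After op 8 (reset): HEAD=work@A [exp=C fix=B main=A work=A]
After op 9 (merge): HEAD=work@D [exp=C fix=B main=A work=D]
ancestors(D) = {A,B,D}; C in? no
ancestors(A) = {A}; D in? no
ancestors(C) = {A,B,C}; B in? yes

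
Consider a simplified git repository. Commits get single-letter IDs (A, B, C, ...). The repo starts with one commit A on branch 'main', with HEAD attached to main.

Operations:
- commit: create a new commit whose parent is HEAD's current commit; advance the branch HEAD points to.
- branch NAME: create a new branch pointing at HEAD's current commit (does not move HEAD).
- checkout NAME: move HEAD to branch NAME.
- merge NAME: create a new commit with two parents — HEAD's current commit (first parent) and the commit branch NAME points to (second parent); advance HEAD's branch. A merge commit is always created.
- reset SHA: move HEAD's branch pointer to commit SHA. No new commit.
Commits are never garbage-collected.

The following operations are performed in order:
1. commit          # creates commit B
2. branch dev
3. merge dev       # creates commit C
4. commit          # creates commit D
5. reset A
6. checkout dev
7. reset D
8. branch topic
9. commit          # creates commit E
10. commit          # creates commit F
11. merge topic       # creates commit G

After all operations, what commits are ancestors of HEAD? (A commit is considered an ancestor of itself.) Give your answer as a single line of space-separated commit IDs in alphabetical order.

After op 1 (commit): HEAD=main@B [main=B]
After op 2 (branch): HEAD=main@B [dev=B main=B]
After op 3 (merge): HEAD=main@C [dev=B main=C]
After op 4 (commit): HEAD=main@D [dev=B main=D]
After op 5 (reset): HEAD=main@A [dev=B main=A]
After op 6 (checkout): HEAD=dev@B [dev=B main=A]
After op 7 (reset): HEAD=dev@D [dev=D main=A]
After op 8 (branch): HEAD=dev@D [dev=D main=A topic=D]
After op 9 (commit): HEAD=dev@E [dev=E main=A topic=D]
After op 10 (commit): HEAD=dev@F [dev=F main=A topic=D]
After op 11 (merge): HEAD=dev@G [dev=G main=A topic=D]

Answer: A B C D E F G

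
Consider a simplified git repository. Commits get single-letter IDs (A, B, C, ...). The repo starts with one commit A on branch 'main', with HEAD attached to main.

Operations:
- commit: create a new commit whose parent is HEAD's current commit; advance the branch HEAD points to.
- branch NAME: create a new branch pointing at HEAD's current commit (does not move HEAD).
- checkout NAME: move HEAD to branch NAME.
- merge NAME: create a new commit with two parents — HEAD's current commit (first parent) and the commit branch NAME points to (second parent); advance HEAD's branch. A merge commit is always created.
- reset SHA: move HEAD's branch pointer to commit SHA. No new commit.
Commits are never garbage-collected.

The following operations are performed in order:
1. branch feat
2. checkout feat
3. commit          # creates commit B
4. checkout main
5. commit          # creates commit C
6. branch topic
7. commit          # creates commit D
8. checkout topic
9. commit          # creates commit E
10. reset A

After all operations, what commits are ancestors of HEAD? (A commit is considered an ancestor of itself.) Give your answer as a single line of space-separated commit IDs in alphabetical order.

Answer: A

Derivation:
After op 1 (branch): HEAD=main@A [feat=A main=A]
After op 2 (checkout): HEAD=feat@A [feat=A main=A]
After op 3 (commit): HEAD=feat@B [feat=B main=A]
After op 4 (checkout): HEAD=main@A [feat=B main=A]
After op 5 (commit): HEAD=main@C [feat=B main=C]
After op 6 (branch): HEAD=main@C [feat=B main=C topic=C]
After op 7 (commit): HEAD=main@D [feat=B main=D topic=C]
After op 8 (checkout): HEAD=topic@C [feat=B main=D topic=C]
After op 9 (commit): HEAD=topic@E [feat=B main=D topic=E]
After op 10 (reset): HEAD=topic@A [feat=B main=D topic=A]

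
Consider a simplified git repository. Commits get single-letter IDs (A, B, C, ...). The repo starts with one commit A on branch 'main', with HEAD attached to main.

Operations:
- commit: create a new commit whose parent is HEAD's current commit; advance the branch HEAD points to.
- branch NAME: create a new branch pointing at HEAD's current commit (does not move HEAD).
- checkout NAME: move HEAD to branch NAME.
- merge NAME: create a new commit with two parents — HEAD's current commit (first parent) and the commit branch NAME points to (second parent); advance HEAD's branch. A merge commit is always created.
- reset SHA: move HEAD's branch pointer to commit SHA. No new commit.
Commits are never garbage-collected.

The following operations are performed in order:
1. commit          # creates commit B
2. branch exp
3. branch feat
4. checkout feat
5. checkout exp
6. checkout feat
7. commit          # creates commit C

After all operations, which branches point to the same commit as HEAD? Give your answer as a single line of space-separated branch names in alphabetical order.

Answer: feat

Derivation:
After op 1 (commit): HEAD=main@B [main=B]
After op 2 (branch): HEAD=main@B [exp=B main=B]
After op 3 (branch): HEAD=main@B [exp=B feat=B main=B]
After op 4 (checkout): HEAD=feat@B [exp=B feat=B main=B]
After op 5 (checkout): HEAD=exp@B [exp=B feat=B main=B]
After op 6 (checkout): HEAD=feat@B [exp=B feat=B main=B]
After op 7 (commit): HEAD=feat@C [exp=B feat=C main=B]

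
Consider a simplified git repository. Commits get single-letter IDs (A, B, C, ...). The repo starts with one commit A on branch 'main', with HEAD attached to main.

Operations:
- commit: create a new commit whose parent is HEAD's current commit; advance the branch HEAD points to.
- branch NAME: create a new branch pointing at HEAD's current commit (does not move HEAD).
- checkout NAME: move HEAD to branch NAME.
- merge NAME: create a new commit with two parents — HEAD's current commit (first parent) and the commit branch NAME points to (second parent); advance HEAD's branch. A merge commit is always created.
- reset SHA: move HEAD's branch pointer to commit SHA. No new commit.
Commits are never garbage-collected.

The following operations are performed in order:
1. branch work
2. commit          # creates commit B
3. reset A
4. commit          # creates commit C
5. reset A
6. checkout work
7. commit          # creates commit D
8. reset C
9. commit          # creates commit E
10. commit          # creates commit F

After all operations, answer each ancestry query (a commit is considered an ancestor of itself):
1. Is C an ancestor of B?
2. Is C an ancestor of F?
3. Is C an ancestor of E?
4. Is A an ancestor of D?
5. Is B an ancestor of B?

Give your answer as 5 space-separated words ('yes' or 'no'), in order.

Answer: no yes yes yes yes

Derivation:
After op 1 (branch): HEAD=main@A [main=A work=A]
After op 2 (commit): HEAD=main@B [main=B work=A]
After op 3 (reset): HEAD=main@A [main=A work=A]
After op 4 (commit): HEAD=main@C [main=C work=A]
After op 5 (reset): HEAD=main@A [main=A work=A]
After op 6 (checkout): HEAD=work@A [main=A work=A]
After op 7 (commit): HEAD=work@D [main=A work=D]
After op 8 (reset): HEAD=work@C [main=A work=C]
After op 9 (commit): HEAD=work@E [main=A work=E]
After op 10 (commit): HEAD=work@F [main=A work=F]
ancestors(B) = {A,B}; C in? no
ancestors(F) = {A,C,E,F}; C in? yes
ancestors(E) = {A,C,E}; C in? yes
ancestors(D) = {A,D}; A in? yes
ancestors(B) = {A,B}; B in? yes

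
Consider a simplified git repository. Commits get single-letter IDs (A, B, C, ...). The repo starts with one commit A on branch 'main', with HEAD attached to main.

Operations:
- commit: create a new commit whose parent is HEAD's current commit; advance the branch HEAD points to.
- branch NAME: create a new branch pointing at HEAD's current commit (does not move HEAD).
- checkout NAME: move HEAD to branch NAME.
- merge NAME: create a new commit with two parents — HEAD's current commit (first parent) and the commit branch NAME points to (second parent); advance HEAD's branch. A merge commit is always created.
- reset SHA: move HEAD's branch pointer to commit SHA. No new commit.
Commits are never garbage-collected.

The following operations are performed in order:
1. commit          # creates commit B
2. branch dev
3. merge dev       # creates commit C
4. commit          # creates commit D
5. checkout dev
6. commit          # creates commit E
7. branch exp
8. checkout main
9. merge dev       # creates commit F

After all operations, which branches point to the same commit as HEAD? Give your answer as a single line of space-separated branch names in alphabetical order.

After op 1 (commit): HEAD=main@B [main=B]
After op 2 (branch): HEAD=main@B [dev=B main=B]
After op 3 (merge): HEAD=main@C [dev=B main=C]
After op 4 (commit): HEAD=main@D [dev=B main=D]
After op 5 (checkout): HEAD=dev@B [dev=B main=D]
After op 6 (commit): HEAD=dev@E [dev=E main=D]
After op 7 (branch): HEAD=dev@E [dev=E exp=E main=D]
After op 8 (checkout): HEAD=main@D [dev=E exp=E main=D]
After op 9 (merge): HEAD=main@F [dev=E exp=E main=F]

Answer: main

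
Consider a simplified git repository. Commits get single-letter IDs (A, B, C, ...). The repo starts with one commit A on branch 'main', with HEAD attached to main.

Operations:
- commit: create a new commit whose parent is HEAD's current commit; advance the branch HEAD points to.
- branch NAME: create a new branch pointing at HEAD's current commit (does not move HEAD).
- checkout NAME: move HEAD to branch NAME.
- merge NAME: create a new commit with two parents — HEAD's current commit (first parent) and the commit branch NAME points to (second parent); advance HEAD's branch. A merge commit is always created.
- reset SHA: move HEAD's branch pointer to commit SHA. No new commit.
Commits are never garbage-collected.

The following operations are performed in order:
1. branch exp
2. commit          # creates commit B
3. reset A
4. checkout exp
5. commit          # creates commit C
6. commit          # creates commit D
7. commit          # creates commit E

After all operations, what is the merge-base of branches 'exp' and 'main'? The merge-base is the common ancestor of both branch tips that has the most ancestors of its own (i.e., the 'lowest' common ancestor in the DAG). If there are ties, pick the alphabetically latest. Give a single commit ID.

Answer: A

Derivation:
After op 1 (branch): HEAD=main@A [exp=A main=A]
After op 2 (commit): HEAD=main@B [exp=A main=B]
After op 3 (reset): HEAD=main@A [exp=A main=A]
After op 4 (checkout): HEAD=exp@A [exp=A main=A]
After op 5 (commit): HEAD=exp@C [exp=C main=A]
After op 6 (commit): HEAD=exp@D [exp=D main=A]
After op 7 (commit): HEAD=exp@E [exp=E main=A]
ancestors(exp=E): ['A', 'C', 'D', 'E']
ancestors(main=A): ['A']
common: ['A']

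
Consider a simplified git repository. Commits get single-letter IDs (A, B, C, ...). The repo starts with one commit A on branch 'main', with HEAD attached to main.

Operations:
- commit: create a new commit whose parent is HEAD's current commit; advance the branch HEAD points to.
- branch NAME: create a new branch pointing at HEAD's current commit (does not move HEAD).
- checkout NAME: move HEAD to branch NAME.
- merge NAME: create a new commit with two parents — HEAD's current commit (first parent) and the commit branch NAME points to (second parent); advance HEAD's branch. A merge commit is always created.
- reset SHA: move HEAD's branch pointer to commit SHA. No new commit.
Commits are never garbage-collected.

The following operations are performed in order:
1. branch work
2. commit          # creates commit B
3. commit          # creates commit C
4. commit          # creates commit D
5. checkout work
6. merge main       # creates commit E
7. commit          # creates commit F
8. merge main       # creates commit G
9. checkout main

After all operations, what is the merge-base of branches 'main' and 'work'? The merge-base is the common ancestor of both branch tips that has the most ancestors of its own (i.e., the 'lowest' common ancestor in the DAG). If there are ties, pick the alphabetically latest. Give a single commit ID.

After op 1 (branch): HEAD=main@A [main=A work=A]
After op 2 (commit): HEAD=main@B [main=B work=A]
After op 3 (commit): HEAD=main@C [main=C work=A]
After op 4 (commit): HEAD=main@D [main=D work=A]
After op 5 (checkout): HEAD=work@A [main=D work=A]
After op 6 (merge): HEAD=work@E [main=D work=E]
After op 7 (commit): HEAD=work@F [main=D work=F]
After op 8 (merge): HEAD=work@G [main=D work=G]
After op 9 (checkout): HEAD=main@D [main=D work=G]
ancestors(main=D): ['A', 'B', 'C', 'D']
ancestors(work=G): ['A', 'B', 'C', 'D', 'E', 'F', 'G']
common: ['A', 'B', 'C', 'D']

Answer: D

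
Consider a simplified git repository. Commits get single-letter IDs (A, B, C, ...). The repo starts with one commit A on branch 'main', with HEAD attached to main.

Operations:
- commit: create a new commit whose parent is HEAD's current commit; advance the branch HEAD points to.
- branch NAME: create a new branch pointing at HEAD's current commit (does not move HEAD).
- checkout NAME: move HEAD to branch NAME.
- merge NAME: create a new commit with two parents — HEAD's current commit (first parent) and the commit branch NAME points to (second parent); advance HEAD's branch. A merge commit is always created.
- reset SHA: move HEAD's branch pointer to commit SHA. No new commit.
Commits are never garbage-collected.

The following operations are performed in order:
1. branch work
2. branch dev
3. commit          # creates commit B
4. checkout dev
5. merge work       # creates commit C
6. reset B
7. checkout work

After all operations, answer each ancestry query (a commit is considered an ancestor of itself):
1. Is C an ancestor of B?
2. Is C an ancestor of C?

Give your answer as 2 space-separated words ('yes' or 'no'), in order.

After op 1 (branch): HEAD=main@A [main=A work=A]
After op 2 (branch): HEAD=main@A [dev=A main=A work=A]
After op 3 (commit): HEAD=main@B [dev=A main=B work=A]
After op 4 (checkout): HEAD=dev@A [dev=A main=B work=A]
After op 5 (merge): HEAD=dev@C [dev=C main=B work=A]
After op 6 (reset): HEAD=dev@B [dev=B main=B work=A]
After op 7 (checkout): HEAD=work@A [dev=B main=B work=A]
ancestors(B) = {A,B}; C in? no
ancestors(C) = {A,C}; C in? yes

Answer: no yes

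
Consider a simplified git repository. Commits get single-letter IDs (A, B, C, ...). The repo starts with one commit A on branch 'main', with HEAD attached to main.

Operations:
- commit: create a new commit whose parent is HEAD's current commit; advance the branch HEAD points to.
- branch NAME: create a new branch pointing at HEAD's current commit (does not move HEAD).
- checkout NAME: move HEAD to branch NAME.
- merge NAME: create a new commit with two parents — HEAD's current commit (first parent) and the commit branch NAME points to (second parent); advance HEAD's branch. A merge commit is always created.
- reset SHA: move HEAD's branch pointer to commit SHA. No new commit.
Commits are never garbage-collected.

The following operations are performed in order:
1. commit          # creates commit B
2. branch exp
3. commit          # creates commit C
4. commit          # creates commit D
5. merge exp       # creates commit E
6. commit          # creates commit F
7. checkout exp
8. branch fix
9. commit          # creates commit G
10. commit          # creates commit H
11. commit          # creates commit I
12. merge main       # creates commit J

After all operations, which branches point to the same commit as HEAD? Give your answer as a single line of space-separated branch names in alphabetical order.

Answer: exp

Derivation:
After op 1 (commit): HEAD=main@B [main=B]
After op 2 (branch): HEAD=main@B [exp=B main=B]
After op 3 (commit): HEAD=main@C [exp=B main=C]
After op 4 (commit): HEAD=main@D [exp=B main=D]
After op 5 (merge): HEAD=main@E [exp=B main=E]
After op 6 (commit): HEAD=main@F [exp=B main=F]
After op 7 (checkout): HEAD=exp@B [exp=B main=F]
After op 8 (branch): HEAD=exp@B [exp=B fix=B main=F]
After op 9 (commit): HEAD=exp@G [exp=G fix=B main=F]
After op 10 (commit): HEAD=exp@H [exp=H fix=B main=F]
After op 11 (commit): HEAD=exp@I [exp=I fix=B main=F]
After op 12 (merge): HEAD=exp@J [exp=J fix=B main=F]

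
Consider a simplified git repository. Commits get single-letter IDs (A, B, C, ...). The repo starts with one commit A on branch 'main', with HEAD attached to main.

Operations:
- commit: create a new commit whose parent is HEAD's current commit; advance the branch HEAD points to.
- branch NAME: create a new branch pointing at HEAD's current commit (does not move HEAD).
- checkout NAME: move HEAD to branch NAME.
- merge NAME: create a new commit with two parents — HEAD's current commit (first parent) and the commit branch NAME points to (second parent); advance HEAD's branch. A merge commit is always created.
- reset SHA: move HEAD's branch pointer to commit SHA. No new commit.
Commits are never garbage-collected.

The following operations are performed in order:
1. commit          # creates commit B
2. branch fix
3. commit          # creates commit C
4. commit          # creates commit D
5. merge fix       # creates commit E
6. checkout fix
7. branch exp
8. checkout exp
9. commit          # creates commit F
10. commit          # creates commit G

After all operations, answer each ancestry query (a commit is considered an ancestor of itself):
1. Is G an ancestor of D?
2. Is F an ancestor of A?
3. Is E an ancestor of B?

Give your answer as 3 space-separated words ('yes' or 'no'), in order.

After op 1 (commit): HEAD=main@B [main=B]
After op 2 (branch): HEAD=main@B [fix=B main=B]
After op 3 (commit): HEAD=main@C [fix=B main=C]
After op 4 (commit): HEAD=main@D [fix=B main=D]
After op 5 (merge): HEAD=main@E [fix=B main=E]
After op 6 (checkout): HEAD=fix@B [fix=B main=E]
After op 7 (branch): HEAD=fix@B [exp=B fix=B main=E]
After op 8 (checkout): HEAD=exp@B [exp=B fix=B main=E]
After op 9 (commit): HEAD=exp@F [exp=F fix=B main=E]
After op 10 (commit): HEAD=exp@G [exp=G fix=B main=E]
ancestors(D) = {A,B,C,D}; G in? no
ancestors(A) = {A}; F in? no
ancestors(B) = {A,B}; E in? no

Answer: no no no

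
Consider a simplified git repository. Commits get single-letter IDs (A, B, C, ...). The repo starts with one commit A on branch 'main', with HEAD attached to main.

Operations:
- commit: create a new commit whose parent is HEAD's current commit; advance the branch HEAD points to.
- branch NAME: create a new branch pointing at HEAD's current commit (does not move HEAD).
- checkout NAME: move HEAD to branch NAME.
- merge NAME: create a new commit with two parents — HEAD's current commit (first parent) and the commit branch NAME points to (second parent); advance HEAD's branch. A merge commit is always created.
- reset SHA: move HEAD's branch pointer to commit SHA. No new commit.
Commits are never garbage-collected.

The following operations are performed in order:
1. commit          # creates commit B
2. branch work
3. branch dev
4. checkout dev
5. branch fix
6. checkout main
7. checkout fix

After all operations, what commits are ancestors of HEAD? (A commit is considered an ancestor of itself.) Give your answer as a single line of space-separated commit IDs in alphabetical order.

Answer: A B

Derivation:
After op 1 (commit): HEAD=main@B [main=B]
After op 2 (branch): HEAD=main@B [main=B work=B]
After op 3 (branch): HEAD=main@B [dev=B main=B work=B]
After op 4 (checkout): HEAD=dev@B [dev=B main=B work=B]
After op 5 (branch): HEAD=dev@B [dev=B fix=B main=B work=B]
After op 6 (checkout): HEAD=main@B [dev=B fix=B main=B work=B]
After op 7 (checkout): HEAD=fix@B [dev=B fix=B main=B work=B]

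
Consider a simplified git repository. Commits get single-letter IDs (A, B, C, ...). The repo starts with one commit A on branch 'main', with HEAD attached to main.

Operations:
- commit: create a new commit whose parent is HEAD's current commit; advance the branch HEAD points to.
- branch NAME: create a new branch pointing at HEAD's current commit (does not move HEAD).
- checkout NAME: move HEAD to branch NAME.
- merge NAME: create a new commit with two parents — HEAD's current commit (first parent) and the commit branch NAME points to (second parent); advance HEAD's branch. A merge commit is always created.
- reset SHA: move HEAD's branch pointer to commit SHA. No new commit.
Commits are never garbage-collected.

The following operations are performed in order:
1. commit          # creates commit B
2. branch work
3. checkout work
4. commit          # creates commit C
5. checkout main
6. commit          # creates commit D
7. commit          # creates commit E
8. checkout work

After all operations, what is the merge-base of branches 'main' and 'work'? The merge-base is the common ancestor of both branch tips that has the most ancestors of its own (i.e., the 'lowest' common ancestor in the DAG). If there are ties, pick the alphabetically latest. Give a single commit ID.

After op 1 (commit): HEAD=main@B [main=B]
After op 2 (branch): HEAD=main@B [main=B work=B]
After op 3 (checkout): HEAD=work@B [main=B work=B]
After op 4 (commit): HEAD=work@C [main=B work=C]
After op 5 (checkout): HEAD=main@B [main=B work=C]
After op 6 (commit): HEAD=main@D [main=D work=C]
After op 7 (commit): HEAD=main@E [main=E work=C]
After op 8 (checkout): HEAD=work@C [main=E work=C]
ancestors(main=E): ['A', 'B', 'D', 'E']
ancestors(work=C): ['A', 'B', 'C']
common: ['A', 'B']

Answer: B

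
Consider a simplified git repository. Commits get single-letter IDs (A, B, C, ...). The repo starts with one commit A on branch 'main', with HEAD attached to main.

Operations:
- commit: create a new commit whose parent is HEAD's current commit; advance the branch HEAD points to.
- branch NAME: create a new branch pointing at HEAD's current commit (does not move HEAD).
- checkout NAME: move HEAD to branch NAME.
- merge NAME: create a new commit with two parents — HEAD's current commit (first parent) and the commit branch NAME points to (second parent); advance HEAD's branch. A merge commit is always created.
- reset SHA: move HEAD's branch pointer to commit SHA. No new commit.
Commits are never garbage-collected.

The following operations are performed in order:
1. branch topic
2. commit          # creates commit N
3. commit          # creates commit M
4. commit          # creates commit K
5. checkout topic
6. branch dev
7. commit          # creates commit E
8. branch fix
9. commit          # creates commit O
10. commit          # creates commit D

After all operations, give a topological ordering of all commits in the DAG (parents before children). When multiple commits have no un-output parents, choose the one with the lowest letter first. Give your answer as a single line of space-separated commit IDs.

After op 1 (branch): HEAD=main@A [main=A topic=A]
After op 2 (commit): HEAD=main@N [main=N topic=A]
After op 3 (commit): HEAD=main@M [main=M topic=A]
After op 4 (commit): HEAD=main@K [main=K topic=A]
After op 5 (checkout): HEAD=topic@A [main=K topic=A]
After op 6 (branch): HEAD=topic@A [dev=A main=K topic=A]
After op 7 (commit): HEAD=topic@E [dev=A main=K topic=E]
After op 8 (branch): HEAD=topic@E [dev=A fix=E main=K topic=E]
After op 9 (commit): HEAD=topic@O [dev=A fix=E main=K topic=O]
After op 10 (commit): HEAD=topic@D [dev=A fix=E main=K topic=D]
commit A: parents=[]
commit D: parents=['O']
commit E: parents=['A']
commit K: parents=['M']
commit M: parents=['N']
commit N: parents=['A']
commit O: parents=['E']

Answer: A E N M K O D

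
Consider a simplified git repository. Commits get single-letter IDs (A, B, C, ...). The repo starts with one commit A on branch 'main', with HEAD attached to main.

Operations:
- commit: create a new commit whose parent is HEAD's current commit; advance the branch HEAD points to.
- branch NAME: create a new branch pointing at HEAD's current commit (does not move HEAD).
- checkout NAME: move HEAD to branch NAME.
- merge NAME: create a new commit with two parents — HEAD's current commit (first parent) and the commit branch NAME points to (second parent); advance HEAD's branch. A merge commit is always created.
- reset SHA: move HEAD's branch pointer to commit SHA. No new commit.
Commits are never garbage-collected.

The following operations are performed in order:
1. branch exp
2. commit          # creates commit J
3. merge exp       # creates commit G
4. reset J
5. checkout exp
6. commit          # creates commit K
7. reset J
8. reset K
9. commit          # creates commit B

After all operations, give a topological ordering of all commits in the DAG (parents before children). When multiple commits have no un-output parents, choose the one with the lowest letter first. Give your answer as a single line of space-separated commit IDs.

After op 1 (branch): HEAD=main@A [exp=A main=A]
After op 2 (commit): HEAD=main@J [exp=A main=J]
After op 3 (merge): HEAD=main@G [exp=A main=G]
After op 4 (reset): HEAD=main@J [exp=A main=J]
After op 5 (checkout): HEAD=exp@A [exp=A main=J]
After op 6 (commit): HEAD=exp@K [exp=K main=J]
After op 7 (reset): HEAD=exp@J [exp=J main=J]
After op 8 (reset): HEAD=exp@K [exp=K main=J]
After op 9 (commit): HEAD=exp@B [exp=B main=J]
commit A: parents=[]
commit B: parents=['K']
commit G: parents=['J', 'A']
commit J: parents=['A']
commit K: parents=['A']

Answer: A J G K B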